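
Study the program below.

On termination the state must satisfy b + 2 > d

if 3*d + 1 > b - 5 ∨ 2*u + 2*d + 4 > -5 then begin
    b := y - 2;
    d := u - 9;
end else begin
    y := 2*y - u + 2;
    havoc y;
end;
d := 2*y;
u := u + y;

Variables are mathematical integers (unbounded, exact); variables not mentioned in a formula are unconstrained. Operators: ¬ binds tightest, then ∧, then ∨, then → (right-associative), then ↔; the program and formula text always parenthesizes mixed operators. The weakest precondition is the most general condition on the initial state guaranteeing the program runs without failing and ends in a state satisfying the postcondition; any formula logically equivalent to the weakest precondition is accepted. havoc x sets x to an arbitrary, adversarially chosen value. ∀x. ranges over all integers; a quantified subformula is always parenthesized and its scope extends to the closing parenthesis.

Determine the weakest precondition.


Working backward. After the program, the postcondition b + 2 > d must hold; in canonical form it is b > d - 2.
Before u := u + y: b > d - 2
Before d := 2*y: b > 2*y - 2
Then branch requires y < 0; else branch requires ∀y_1. b > 2*y_1 - 2.
Before the if: ((3*d > b - 6 ∨ 2*d + 2*u > -9) → y < 0) ∧ ((¬(3*d > b - 6 ∨ 2*d + 2*u > -9)) → (∀y_1. b > 2*y_1 - 2))
Answer: WP = ((3*d > b - 6 ∨ 2*d + 2*u > -9) → y < 0) ∧ ((¬(3*d > b - 6 ∨ 2*d + 2*u > -9)) → (∀y_1. b > 2*y_1 - 2))


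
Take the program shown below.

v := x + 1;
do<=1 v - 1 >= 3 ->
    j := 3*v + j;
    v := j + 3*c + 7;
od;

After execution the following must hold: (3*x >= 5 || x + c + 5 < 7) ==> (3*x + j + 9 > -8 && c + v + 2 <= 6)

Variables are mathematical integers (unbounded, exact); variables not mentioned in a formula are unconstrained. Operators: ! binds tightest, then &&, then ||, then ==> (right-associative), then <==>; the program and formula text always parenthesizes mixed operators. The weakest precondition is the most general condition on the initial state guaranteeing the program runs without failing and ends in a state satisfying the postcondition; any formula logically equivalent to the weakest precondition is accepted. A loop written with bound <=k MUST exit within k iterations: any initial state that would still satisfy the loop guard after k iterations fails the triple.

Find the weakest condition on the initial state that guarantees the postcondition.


Working backward. After the program, the postcondition (3*x >= 5 || x + c + 5 < 7) ==> (3*x + j + 9 > -8 && c + v + 2 <= 6) must hold; in canonical form it is (3*x >= 5 || c + x < 2) ==> (j + 3*x > -17 && c + v <= 4).
Before the loop (bound <=1), unroll the exhaustion recursion (WP_0 = exit-now case; WP_j = one more guarded iteration, up to j = 1):
  WP_0: (!(v >= 4)) && ((3*x >= 5 || c + x < 2) ==> (j + 3*x > -17 && c + v <= 4))
  WP_1: (v >= 4 ==> ((!(3*c + j + 3*v >= -3)) && ((3*x >= 5 || c + x < 2) ==> (j + 3*v + 3*x > -17 && 4*c + j + 3*v <= -3)))) && ((!(v >= 4)) ==> ((3*x >= 5 || c + x < 2) ==> (j + 3*x > -17 && c + v <= 4)))
So before the loop: (v >= 4 ==> ((!(3*c + j + 3*v >= -3)) && ((3*x >= 5 || c + x < 2) ==> (j + 3*v + 3*x > -17 && 4*c + j + 3*v <= -3)))) && ((!(v >= 4)) ==> ((3*x >= 5 || c + x < 2) ==> (j + 3*x > -17 && c + v <= 4)))
Before v := x + 1: (x >= 3 ==> ((!(3*c + j + 3*x >= -6)) && ((3*x >= 5 || c + x < 2) ==> (j + 6*x > -20 && 4*c + j + 3*x <= -6)))) && ((!(x >= 3)) ==> ((3*x >= 5 || c + x < 2) ==> (j + 3*x > -17 && c + x <= 3)))
Answer: WP = (x >= 3 ==> ((!(3*c + j + 3*x >= -6)) && ((3*x >= 5 || c + x < 2) ==> (j + 6*x > -20 && 4*c + j + 3*x <= -6)))) && ((!(x >= 3)) ==> ((3*x >= 5 || c + x < 2) ==> (j + 3*x > -17 && c + x <= 3)))


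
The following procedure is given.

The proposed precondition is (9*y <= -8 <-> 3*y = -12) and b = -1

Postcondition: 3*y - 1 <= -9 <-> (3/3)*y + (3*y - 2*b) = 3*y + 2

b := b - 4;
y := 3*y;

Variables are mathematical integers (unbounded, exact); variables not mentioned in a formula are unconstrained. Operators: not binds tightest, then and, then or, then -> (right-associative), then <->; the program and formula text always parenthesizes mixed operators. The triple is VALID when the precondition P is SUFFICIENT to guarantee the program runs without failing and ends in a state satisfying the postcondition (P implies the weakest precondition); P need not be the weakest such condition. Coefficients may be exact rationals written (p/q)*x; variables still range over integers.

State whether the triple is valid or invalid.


Working backward. After the program, the postcondition 3*y - 1 <= -9 <-> (3/3)*y + (3*y - 2*b) = 3*y + 2 must hold; in canonical form it is 3*y <= -8 <-> y = 2*b + 2.
Before y := 3*y: 9*y <= -8 <-> 3*y = 2*b + 2
Before b := b - 4: 9*y <= -8 <-> 3*y = 2*b - 6
The weakest precondition is 9*y <= -8 <-> 3*y = 2*b - 6.
Check whether (9*y <= -8 <-> 3*y = -12) and b = -1 implies it.
Countermodel: at the initial state b = -1, y = -4, the precondition holds but the weakest precondition fails.
Answer: invalid


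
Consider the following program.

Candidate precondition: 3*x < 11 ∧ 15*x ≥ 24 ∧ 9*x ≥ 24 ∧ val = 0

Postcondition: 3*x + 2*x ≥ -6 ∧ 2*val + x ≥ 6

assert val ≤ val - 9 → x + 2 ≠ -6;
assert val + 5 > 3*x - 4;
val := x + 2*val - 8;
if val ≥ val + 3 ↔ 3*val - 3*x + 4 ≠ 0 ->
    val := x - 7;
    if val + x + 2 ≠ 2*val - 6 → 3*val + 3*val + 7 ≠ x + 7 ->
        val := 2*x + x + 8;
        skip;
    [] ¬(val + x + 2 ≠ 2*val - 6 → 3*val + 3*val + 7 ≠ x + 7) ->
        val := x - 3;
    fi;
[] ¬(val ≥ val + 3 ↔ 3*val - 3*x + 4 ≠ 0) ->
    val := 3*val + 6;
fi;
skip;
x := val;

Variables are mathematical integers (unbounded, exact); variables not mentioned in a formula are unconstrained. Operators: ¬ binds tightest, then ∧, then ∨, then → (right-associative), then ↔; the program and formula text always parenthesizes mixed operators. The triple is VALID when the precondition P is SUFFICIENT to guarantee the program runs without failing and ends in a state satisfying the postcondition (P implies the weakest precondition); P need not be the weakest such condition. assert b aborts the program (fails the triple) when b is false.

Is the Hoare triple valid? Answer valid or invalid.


Working backward. After the program, the postcondition 3*x + 2*x ≥ -6 ∧ 2*val + x ≥ 6 must hold; in canonical form it is 5*x ≥ -6 ∧ 2*val + x ≥ 6.
Before x := val: 5*val ≥ -6 ∧ 3*val ≥ 6
Before skip: 5*val ≥ -6 ∧ 3*val ≥ 6
Then branch requires (5*x ≠ 42 → (15*x ≥ -46 ∧ 9*x ≥ -18)) ∧ ((¬(5*x ≠ 42)) → (5*x ≥ 9 ∧ 3*x ≥ 15)); else branch requires 15*val ≥ -36 ∧ 9*val ≥ -12.
Before the if: ((¬(3*val ≠ 3*x - 4)) → ((5*x ≠ 42 → (15*x ≥ -46 ∧ 9*x ≥ -18)) ∧ ((¬(5*x ≠ 42)) → (5*x ≥ 9 ∧ 3*x ≥ 15)))) ∧ (3*val ≠ 3*x - 4 → (15*val ≥ -36 ∧ 9*val ≥ -12))
Before val := x + 2*val - 8: ((¬(6*val ≠ 20)) → ((5*x ≠ 42 → (15*x ≥ -46 ∧ 9*x ≥ -18)) ∧ ((¬(5*x ≠ 42)) → (5*x ≥ 9 ∧ 3*x ≥ 15)))) ∧ (6*val ≠ 20 → (30*val + 15*x ≥ 84 ∧ 18*val + 9*x ≥ 60))
Before assert val + 5 > 3*x - 4: val > 3*x - 9 ∧ ((¬(6*val ≠ 20)) → ((5*x ≠ 42 → (15*x ≥ -46 ∧ 9*x ≥ -18)) ∧ ((¬(5*x ≠ 42)) → (5*x ≥ 9 ∧ 3*x ≥ 15)))) ∧ (6*val ≠ 20 → (30*val + 15*x ≥ 84 ∧ 18*val + 9*x ≥ 60))
Before assert val ≤ val - 9 → x + 2 ≠ -6: val > 3*x - 9 ∧ ((¬(6*val ≠ 20)) → ((5*x ≠ 42 → (15*x ≥ -46 ∧ 9*x ≥ -18)) ∧ ((¬(5*x ≠ 42)) → (5*x ≥ 9 ∧ 3*x ≥ 15)))) ∧ (6*val ≠ 20 → (30*val + 15*x ≥ 84 ∧ 18*val + 9*x ≥ 60))
The weakest precondition is val > 3*x - 9 ∧ ((¬(6*val ≠ 20)) → ((5*x ≠ 42 → (15*x ≥ -46 ∧ 9*x ≥ -18)) ∧ ((¬(5*x ≠ 42)) → (5*x ≥ 9 ∧ 3*x ≥ 15)))) ∧ (6*val ≠ 20 → (30*val + 15*x ≥ 84 ∧ 18*val + 9*x ≥ 60)).
Check whether 3*x < 11 ∧ 15*x ≥ 24 ∧ 9*x ≥ 24 ∧ val = 0 implies it.
Countermodel: at the initial state val = 0, x = 3, the precondition holds but the weakest precondition fails.
Answer: invalid


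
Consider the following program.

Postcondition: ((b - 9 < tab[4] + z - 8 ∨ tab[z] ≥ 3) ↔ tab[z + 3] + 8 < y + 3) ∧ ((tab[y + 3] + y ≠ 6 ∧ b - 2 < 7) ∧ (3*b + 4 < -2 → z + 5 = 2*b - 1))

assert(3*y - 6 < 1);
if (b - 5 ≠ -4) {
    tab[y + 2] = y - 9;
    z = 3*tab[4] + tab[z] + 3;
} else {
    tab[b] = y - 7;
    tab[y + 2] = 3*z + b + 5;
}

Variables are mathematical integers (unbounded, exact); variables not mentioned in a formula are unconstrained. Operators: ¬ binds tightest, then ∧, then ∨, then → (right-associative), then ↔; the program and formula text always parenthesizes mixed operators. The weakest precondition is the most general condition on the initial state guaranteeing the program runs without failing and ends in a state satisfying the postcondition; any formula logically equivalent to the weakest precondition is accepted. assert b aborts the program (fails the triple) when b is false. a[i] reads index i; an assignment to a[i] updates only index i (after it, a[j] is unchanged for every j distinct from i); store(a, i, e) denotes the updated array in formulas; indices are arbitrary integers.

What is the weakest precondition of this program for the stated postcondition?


Working backward. After the program, the postcondition ((b - 9 < tab[4] + z - 8 ∨ tab[z] ≥ 3) ↔ tab[z + 3] + 8 < y + 3) ∧ ((tab[y + 3] + y ≠ 6 ∧ b - 2 < 7) ∧ (3*b + 4 < -2 → z + 5 = 2*b - 1)) must hold; in canonical form it is ((b < tab[4] + z + 1 ∨ tab[z] ≥ 3) ↔ tab[z + 3] < y - 5) ∧ tab[y + 3] + y ≠ 6 ∧ b < 9 ∧ (3*b < -6 → z = 2*b - 6).
Then branch requires ((b < 4*store(tab, y + 2, y - 9)[4] + store(tab, y + 2, y - 9)[z] + 4 ∨ store(tab, y + 2, y - 9)[3*store(tab, y + 2, y - 9)[4] + store(tab, y + 2, y - 9)[z] + 3] ≥ 3) ↔ store(tab, y + 2, y - 9)[3*store(tab, y + 2, y - 9)[4] + store(tab, y + 2, y - 9)[z] + 6] < y - 5) ∧ store(tab, y + 2, y - 9)[y + 3] + y ≠ 6 ∧ b < 9 ∧ (3*b < -6 → 3*store(tab, y + 2, y - 9)[4] + store(tab, y + 2, y - 9)[z] = 2*b - 9); else branch requires ((b < store(store(tab, b, y - 7), y + 2, b + 3*z + 5)[4] + z + 1 ∨ store(store(tab, b, y - 7), y + 2, b + 3*z + 5)[z] ≥ 3) ↔ store(store(tab, b, y - 7), y + 2, b + 3*z + 5)[z + 3] < y - 5) ∧ store(store(tab, b, y - 7), y + 2, b + 3*z + 5)[y + 3] + y ≠ 6 ∧ b < 9 ∧ (3*b < -6 → z = 2*b - 6).
Before the if: (b ≠ 1 → (((b < 4*store(tab, y + 2, y - 9)[4] + store(tab, y + 2, y - 9)[z] + 4 ∨ store(tab, y + 2, y - 9)[3*store(tab, y + 2, y - 9)[4] + store(tab, y + 2, y - 9)[z] + 3] ≥ 3) ↔ store(tab, y + 2, y - 9)[3*store(tab, y + 2, y - 9)[4] + store(tab, y + 2, y - 9)[z] + 6] < y - 5) ∧ store(tab, y + 2, y - 9)[y + 3] + y ≠ 6 ∧ b < 9 ∧ (3*b < -6 → 3*store(tab, y + 2, y - 9)[4] + store(tab, y + 2, y - 9)[z] = 2*b - 9))) ∧ ((¬(b ≠ 1)) → (((b < store(store(tab, b, y - 7), y + 2, b + 3*z + 5)[4] + z + 1 ∨ store(store(tab, b, y - 7), y + 2, b + 3*z + 5)[z] ≥ 3) ↔ store(store(tab, b, y - 7), y + 2, b + 3*z + 5)[z + 3] < y - 5) ∧ store(store(tab, b, y - 7), y + 2, b + 3*z + 5)[y + 3] + y ≠ 6 ∧ b < 9 ∧ (3*b < -6 → z = 2*b - 6)))
Before assert 3*y - 6 < 1: 3*y < 7 ∧ (b ≠ 1 → (((b < 4*store(tab, y + 2, y - 9)[4] + store(tab, y + 2, y - 9)[z] + 4 ∨ store(tab, y + 2, y - 9)[3*store(tab, y + 2, y - 9)[4] + store(tab, y + 2, y - 9)[z] + 3] ≥ 3) ↔ store(tab, y + 2, y - 9)[3*store(tab, y + 2, y - 9)[4] + store(tab, y + 2, y - 9)[z] + 6] < y - 5) ∧ store(tab, y + 2, y - 9)[y + 3] + y ≠ 6 ∧ b < 9 ∧ (3*b < -6 → 3*store(tab, y + 2, y - 9)[4] + store(tab, y + 2, y - 9)[z] = 2*b - 9))) ∧ ((¬(b ≠ 1)) → (((b < store(store(tab, b, y - 7), y + 2, b + 3*z + 5)[4] + z + 1 ∨ store(store(tab, b, y - 7), y + 2, b + 3*z + 5)[z] ≥ 3) ↔ store(store(tab, b, y - 7), y + 2, b + 3*z + 5)[z + 3] < y - 5) ∧ store(store(tab, b, y - 7), y + 2, b + 3*z + 5)[y + 3] + y ≠ 6 ∧ b < 9 ∧ (3*b < -6 → z = 2*b - 6)))
Answer: WP = 3*y < 7 ∧ (b ≠ 1 → (((b < 4*store(tab, y + 2, y - 9)[4] + store(tab, y + 2, y - 9)[z] + 4 ∨ store(tab, y + 2, y - 9)[3*store(tab, y + 2, y - 9)[4] + store(tab, y + 2, y - 9)[z] + 3] ≥ 3) ↔ store(tab, y + 2, y - 9)[3*store(tab, y + 2, y - 9)[4] + store(tab, y + 2, y - 9)[z] + 6] < y - 5) ∧ store(tab, y + 2, y - 9)[y + 3] + y ≠ 6 ∧ b < 9 ∧ (3*b < -6 → 3*store(tab, y + 2, y - 9)[4] + store(tab, y + 2, y - 9)[z] = 2*b - 9))) ∧ ((¬(b ≠ 1)) → (((b < store(store(tab, b, y - 7), y + 2, b + 3*z + 5)[4] + z + 1 ∨ store(store(tab, b, y - 7), y + 2, b + 3*z + 5)[z] ≥ 3) ↔ store(store(tab, b, y - 7), y + 2, b + 3*z + 5)[z + 3] < y - 5) ∧ store(store(tab, b, y - 7), y + 2, b + 3*z + 5)[y + 3] + y ≠ 6 ∧ b < 9 ∧ (3*b < -6 → z = 2*b - 6)))


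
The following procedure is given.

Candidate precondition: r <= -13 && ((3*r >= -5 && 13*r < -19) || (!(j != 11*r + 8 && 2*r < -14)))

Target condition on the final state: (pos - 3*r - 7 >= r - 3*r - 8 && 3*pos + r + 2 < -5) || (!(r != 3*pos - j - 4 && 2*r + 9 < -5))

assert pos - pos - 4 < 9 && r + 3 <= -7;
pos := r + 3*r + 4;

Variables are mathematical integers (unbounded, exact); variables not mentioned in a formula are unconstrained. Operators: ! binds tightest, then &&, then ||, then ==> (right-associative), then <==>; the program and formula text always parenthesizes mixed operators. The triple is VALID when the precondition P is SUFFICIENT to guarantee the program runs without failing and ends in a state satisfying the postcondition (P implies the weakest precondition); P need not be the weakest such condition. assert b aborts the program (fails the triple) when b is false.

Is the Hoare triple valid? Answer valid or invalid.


Working backward. After the program, the postcondition (pos - 3*r - 7 >= r - 3*r - 8 && 3*pos + r + 2 < -5) || (!(r != 3*pos - j - 4 && 2*r + 9 < -5)) must hold; in canonical form it is (pos >= r - 1 && 3*pos + r < -7) || (!(j + r != 3*pos - 4 && 2*r < -14)).
Before pos := r + 3*r + 4: (3*r >= -5 && 13*r < -19) || (!(j != 11*r + 8 && 2*r < -14))
Before assert pos - pos - 4 < 9 && r + 3 <= -7: r <= -10 && ((3*r >= -5 && 13*r < -19) || (!(j != 11*r + 8 && 2*r < -14)))
The weakest precondition is r <= -10 && ((3*r >= -5 && 13*r < -19) || (!(j != 11*r + 8 && 2*r < -14))).
Check whether r <= -13 && ((3*r >= -5 && 13*r < -19) || (!(j != 11*r + 8 && 2*r < -14))) implies it.
Every state satisfying the precondition satisfies the weakest precondition: the implication holds.
Answer: valid


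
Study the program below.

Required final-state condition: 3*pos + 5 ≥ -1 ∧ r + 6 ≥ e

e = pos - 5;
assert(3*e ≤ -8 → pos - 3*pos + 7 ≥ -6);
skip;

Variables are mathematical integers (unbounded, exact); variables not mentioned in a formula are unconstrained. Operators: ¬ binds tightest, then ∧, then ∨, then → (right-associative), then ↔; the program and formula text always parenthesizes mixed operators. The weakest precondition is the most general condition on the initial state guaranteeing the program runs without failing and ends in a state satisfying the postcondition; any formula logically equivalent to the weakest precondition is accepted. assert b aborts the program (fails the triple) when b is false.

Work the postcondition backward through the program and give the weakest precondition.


Working backward. After the program, the postcondition 3*pos + 5 ≥ -1 ∧ r + 6 ≥ e must hold; in canonical form it is 3*pos ≥ -6 ∧ r ≥ e - 6.
Before skip: 3*pos ≥ -6 ∧ r ≥ e - 6
Before assert 3*e ≤ -8 → pos - 3*pos + 7 ≥ -6: (3*e ≤ -8 → 2*pos ≤ 13) ∧ 3*pos ≥ -6 ∧ r ≥ e - 6
Before e := pos - 5: (3*pos ≤ 7 → 2*pos ≤ 13) ∧ 3*pos ≥ -6 ∧ r ≥ pos - 11
Answer: WP = (3*pos ≤ 7 → 2*pos ≤ 13) ∧ 3*pos ≥ -6 ∧ r ≥ pos - 11


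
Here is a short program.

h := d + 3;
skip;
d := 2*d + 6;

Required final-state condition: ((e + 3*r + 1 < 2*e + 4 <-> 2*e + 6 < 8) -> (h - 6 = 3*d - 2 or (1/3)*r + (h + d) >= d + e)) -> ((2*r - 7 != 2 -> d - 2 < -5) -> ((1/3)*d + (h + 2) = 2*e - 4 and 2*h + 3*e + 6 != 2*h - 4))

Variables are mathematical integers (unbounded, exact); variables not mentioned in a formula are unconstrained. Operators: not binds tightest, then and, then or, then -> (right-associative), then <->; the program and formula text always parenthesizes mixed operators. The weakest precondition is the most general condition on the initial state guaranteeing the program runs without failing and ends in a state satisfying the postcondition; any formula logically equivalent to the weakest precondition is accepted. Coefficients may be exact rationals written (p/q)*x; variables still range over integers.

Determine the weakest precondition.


Working backward. After the program, the postcondition ((e + 3*r + 1 < 2*e + 4 <-> 2*e + 6 < 8) -> (h - 6 = 3*d - 2 or (1/3)*r + (h + d) >= d + e)) -> ((2*r - 7 != 2 -> d - 2 < -5) -> ((1/3)*d + (h + 2) = 2*e - 4 and 2*h + 3*e + 6 != 2*h - 4)) must hold; in canonical form it is ((3*r < e + 3 <-> 2*e < 2) -> (h = 3*d + 4 or h + (1/3)*r >= e)) -> ((2*r != 9 -> d < -3) -> ((1/3)*d + h = 2*e - 6 and 3*e != -10)).
Before d := 2*d + 6: ((3*r < e + 3 <-> 2*e < 2) -> (h = 6*d + 22 or h + (1/3)*r >= e)) -> ((2*r != 9 -> 2*d < -9) -> ((2/3)*d + h = 2*e - 8 and 3*e != -10))
Before skip: ((3*r < e + 3 <-> 2*e < 2) -> (h = 6*d + 22 or h + (1/3)*r >= e)) -> ((2*r != 9 -> 2*d < -9) -> ((2/3)*d + h = 2*e - 8 and 3*e != -10))
Before h := d + 3: ((3*r < e + 3 <-> 2*e < 2) -> (5*d = -19 or d + (1/3)*r >= e - 3)) -> ((2*r != 9 -> 2*d < -9) -> ((5/3)*d = 2*e - 11 and 3*e != -10))
Answer: WP = ((3*r < e + 3 <-> 2*e < 2) -> (5*d = -19 or d + (1/3)*r >= e - 3)) -> ((2*r != 9 -> 2*d < -9) -> ((5/3)*d = 2*e - 11 and 3*e != -10))


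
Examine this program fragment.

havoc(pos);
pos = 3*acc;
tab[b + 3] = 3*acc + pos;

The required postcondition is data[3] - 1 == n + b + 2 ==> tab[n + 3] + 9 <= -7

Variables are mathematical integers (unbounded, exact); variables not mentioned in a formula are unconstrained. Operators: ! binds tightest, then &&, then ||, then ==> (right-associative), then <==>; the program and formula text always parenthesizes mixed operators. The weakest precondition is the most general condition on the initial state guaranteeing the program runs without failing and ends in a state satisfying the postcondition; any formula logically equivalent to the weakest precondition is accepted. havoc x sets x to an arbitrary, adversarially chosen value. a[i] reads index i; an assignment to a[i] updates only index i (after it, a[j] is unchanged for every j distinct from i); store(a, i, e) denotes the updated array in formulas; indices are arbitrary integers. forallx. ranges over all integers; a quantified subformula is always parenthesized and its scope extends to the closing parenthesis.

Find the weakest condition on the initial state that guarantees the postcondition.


Working backward. After the program, the postcondition data[3] - 1 == n + b + 2 ==> tab[n + 3] + 9 <= -7 must hold; in canonical form it is data[3] == b + n + 3 ==> tab[n + 3] <= -16.
Before tab[b + 3] := 3*acc + pos: data[3] == b + n + 3 ==> store(tab, b + 3, 3*acc + pos)[n + 3] <= -16
Before pos := 3*acc: data[3] == b + n + 3 ==> store(tab, b + 3, 6*acc)[n + 3] <= -16
Before havoc pos: data[3] == b + n + 3 ==> store(tab, b + 3, 6*acc)[n + 3] <= -16
Answer: WP = data[3] == b + n + 3 ==> store(tab, b + 3, 6*acc)[n + 3] <= -16


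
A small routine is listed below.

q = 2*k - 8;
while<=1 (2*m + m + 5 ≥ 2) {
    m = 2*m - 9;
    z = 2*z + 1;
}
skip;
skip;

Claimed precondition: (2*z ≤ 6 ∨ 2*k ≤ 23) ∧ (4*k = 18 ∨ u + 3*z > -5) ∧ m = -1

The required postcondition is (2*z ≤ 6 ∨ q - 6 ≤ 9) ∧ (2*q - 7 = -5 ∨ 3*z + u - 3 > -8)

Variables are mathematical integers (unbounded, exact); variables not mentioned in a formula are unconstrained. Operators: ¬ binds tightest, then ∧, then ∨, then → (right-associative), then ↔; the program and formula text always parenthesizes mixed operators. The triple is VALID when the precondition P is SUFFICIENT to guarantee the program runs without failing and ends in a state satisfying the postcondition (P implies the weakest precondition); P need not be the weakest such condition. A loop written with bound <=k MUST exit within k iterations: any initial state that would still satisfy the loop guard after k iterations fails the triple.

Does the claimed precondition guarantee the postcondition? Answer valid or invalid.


Working backward. After the program, the postcondition (2*z ≤ 6 ∨ q - 6 ≤ 9) ∧ (2*q - 7 = -5 ∨ 3*z + u - 3 > -8) must hold; in canonical form it is (2*z ≤ 6 ∨ q ≤ 15) ∧ (2*q = 2 ∨ u + 3*z > -5).
Before skip: (2*z ≤ 6 ∨ q ≤ 15) ∧ (2*q = 2 ∨ u + 3*z > -5)
Before skip: (2*z ≤ 6 ∨ q ≤ 15) ∧ (2*q = 2 ∨ u + 3*z > -5)
Before the loop (bound <=1), unroll the exhaustion recursion (WP_0 = exit-now case; WP_j = one more guarded iteration, up to j = 1):
  WP_0: (¬(3*m ≥ -3)) ∧ (2*z ≤ 6 ∨ q ≤ 15) ∧ (2*q = 2 ∨ u + 3*z > -5)
  WP_1: (3*m ≥ -3 → ((¬(6*m ≥ 24)) ∧ (4*z ≤ 4 ∨ q ≤ 15) ∧ (2*q = 2 ∨ u + 6*z > -8))) ∧ ((¬(3*m ≥ -3)) → ((2*z ≤ 6 ∨ q ≤ 15) ∧ (2*q = 2 ∨ u + 3*z > -5)))
So before the loop: (3*m ≥ -3 → ((¬(6*m ≥ 24)) ∧ (4*z ≤ 4 ∨ q ≤ 15) ∧ (2*q = 2 ∨ u + 6*z > -8))) ∧ ((¬(3*m ≥ -3)) → ((2*z ≤ 6 ∨ q ≤ 15) ∧ (2*q = 2 ∨ u + 3*z > -5)))
Before q := 2*k - 8: (3*m ≥ -3 → ((¬(6*m ≥ 24)) ∧ (4*z ≤ 4 ∨ 2*k ≤ 23) ∧ (4*k = 18 ∨ u + 6*z > -8))) ∧ ((¬(3*m ≥ -3)) → ((2*z ≤ 6 ∨ 2*k ≤ 23) ∧ (4*k = 18 ∨ u + 3*z > -5)))
The weakest precondition is (3*m ≥ -3 → ((¬(6*m ≥ 24)) ∧ (4*z ≤ 4 ∨ 2*k ≤ 23) ∧ (4*k = 18 ∨ u + 6*z > -8))) ∧ ((¬(3*m ≥ -3)) → ((2*z ≤ 6 ∨ 2*k ≤ 23) ∧ (4*k = 18 ∨ u + 3*z > -5))).
Check whether (2*z ≤ 6 ∨ 2*k ≤ 23) ∧ (4*k = 18 ∨ u + 3*z > -5) ∧ m = -1 implies it.
Countermodel: at the initial state k = 12, m = -1, u = 0, z = 2, the precondition holds but the weakest precondition fails.
Answer: invalid


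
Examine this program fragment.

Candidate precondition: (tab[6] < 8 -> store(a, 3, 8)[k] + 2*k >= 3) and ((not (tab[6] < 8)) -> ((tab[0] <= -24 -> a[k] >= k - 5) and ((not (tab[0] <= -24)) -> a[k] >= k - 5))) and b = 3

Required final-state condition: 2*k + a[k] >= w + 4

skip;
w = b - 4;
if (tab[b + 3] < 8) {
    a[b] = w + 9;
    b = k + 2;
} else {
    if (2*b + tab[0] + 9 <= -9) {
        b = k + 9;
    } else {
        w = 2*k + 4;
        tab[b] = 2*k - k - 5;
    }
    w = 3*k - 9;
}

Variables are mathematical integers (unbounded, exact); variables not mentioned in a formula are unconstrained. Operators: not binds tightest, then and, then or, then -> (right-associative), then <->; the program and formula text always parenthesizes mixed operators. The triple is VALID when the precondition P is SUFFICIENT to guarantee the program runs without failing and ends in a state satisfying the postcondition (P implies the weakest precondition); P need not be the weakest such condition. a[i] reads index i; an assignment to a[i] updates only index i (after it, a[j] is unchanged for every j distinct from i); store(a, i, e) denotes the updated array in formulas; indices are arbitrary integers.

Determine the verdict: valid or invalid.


Working backward. After the program, the postcondition 2*k + a[k] >= w + 4 must hold; in canonical form it is a[k] + 2*k >= w + 4.
Then branch requires store(a, b, w + 9)[k] + 2*k >= w + 4; else branch requires (tab[0] + 2*b <= -18 -> a[k] >= k - 5) and ((not (tab[0] + 2*b <= -18)) -> a[k] >= k - 5).
Before the if: (tab[b + 3] < 8 -> store(a, b, w + 9)[k] + 2*k >= w + 4) and ((not (tab[b + 3] < 8)) -> ((tab[0] + 2*b <= -18 -> a[k] >= k - 5) and ((not (tab[0] + 2*b <= -18)) -> a[k] >= k - 5)))
Before w := b - 4: (tab[b + 3] < 8 -> store(a, b, b + 5)[k] + 2*k >= b) and ((not (tab[b + 3] < 8)) -> ((tab[0] + 2*b <= -18 -> a[k] >= k - 5) and ((not (tab[0] + 2*b <= -18)) -> a[k] >= k - 5)))
Before skip: (tab[b + 3] < 8 -> store(a, b, b + 5)[k] + 2*k >= b) and ((not (tab[b + 3] < 8)) -> ((tab[0] + 2*b <= -18 -> a[k] >= k - 5) and ((not (tab[0] + 2*b <= -18)) -> a[k] >= k - 5)))
The weakest precondition is (tab[b + 3] < 8 -> store(a, b, b + 5)[k] + 2*k >= b) and ((not (tab[b + 3] < 8)) -> ((tab[0] + 2*b <= -18 -> a[k] >= k - 5) and ((not (tab[0] + 2*b <= -18)) -> a[k] >= k - 5))).
Check whether (tab[6] < 8 -> store(a, 3, 8)[k] + 2*k >= 3) and ((not (tab[6] < 8)) -> ((tab[0] <= -24 -> a[k] >= k - 5) and ((not (tab[0] <= -24)) -> a[k] >= k - 5))) and b = 3 implies it.
Every state satisfying the precondition satisfies the weakest precondition: the implication holds.
Answer: valid


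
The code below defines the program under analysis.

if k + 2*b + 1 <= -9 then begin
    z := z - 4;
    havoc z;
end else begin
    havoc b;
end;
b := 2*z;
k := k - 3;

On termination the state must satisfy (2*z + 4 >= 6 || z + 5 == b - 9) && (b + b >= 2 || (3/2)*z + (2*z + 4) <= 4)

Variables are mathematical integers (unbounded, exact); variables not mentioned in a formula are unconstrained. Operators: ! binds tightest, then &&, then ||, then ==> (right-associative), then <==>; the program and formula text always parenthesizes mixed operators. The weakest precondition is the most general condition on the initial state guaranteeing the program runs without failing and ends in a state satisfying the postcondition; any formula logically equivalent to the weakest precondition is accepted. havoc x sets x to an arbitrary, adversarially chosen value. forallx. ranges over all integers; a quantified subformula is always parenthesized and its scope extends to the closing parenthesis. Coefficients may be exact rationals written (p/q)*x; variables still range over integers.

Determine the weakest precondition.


Working backward. After the program, the postcondition (2*z + 4 >= 6 || z + 5 == b - 9) && (b + b >= 2 || (3/2)*z + (2*z + 4) <= 4) must hold; in canonical form it is (2*z >= 2 || z == b - 14) && (2*b >= 2 || (7/2)*z <= 0).
Before k := k - 3: (2*z >= 2 || z == b - 14) && (2*b >= 2 || (7/2)*z <= 0)
Before b := 2*z: (2*z >= 2 || z == 14) && (4*z >= 2 || (7/2)*z <= 0)
Then branch requires forall z_1. ((2*z_1 >= 2 || z_1 == 14) && (4*z_1 >= 2 || (7/2)*z_1 <= 0)); else branch requires (2*z >= 2 || z == 14) && (4*z >= 2 || (7/2)*z <= 0).
Before the if: (2*b + k <= -10 ==> (forall z_1. ((2*z_1 >= 2 || z_1 == 14) && (4*z_1 >= 2 || (7/2)*z_1 <= 0)))) && ((!(2*b + k <= -10)) ==> ((2*z >= 2 || z == 14) && (4*z >= 2 || (7/2)*z <= 0)))
Answer: WP = (2*b + k <= -10 ==> (forall z_1. ((2*z_1 >= 2 || z_1 == 14) && (4*z_1 >= 2 || (7/2)*z_1 <= 0)))) && ((!(2*b + k <= -10)) ==> ((2*z >= 2 || z == 14) && (4*z >= 2 || (7/2)*z <= 0)))


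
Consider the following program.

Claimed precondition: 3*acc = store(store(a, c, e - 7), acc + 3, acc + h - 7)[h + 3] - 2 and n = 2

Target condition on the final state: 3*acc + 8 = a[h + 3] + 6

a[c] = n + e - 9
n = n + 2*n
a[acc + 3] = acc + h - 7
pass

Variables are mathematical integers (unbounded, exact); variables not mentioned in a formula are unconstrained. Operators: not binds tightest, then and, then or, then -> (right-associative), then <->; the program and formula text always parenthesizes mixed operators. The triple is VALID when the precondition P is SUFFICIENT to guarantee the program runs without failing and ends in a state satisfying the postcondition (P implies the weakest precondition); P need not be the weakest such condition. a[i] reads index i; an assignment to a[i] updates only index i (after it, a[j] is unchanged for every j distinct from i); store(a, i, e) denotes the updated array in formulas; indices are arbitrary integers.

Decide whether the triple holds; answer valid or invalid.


Working backward. After the program, the postcondition 3*acc + 8 = a[h + 3] + 6 must hold; in canonical form it is 3*acc = a[h + 3] - 2.
Before skip: 3*acc = a[h + 3] - 2
Before a[acc + 3] := acc + h - 7: 3*acc = store(a, acc + 3, acc + h - 7)[h + 3] - 2
Before n := n + 2*n: 3*acc = store(a, acc + 3, acc + h - 7)[h + 3] - 2
Before a[c] := n + e - 9: 3*acc = store(store(a, c, e + n - 9), acc + 3, acc + h - 7)[h + 3] - 2
The weakest precondition is 3*acc = store(store(a, c, e + n - 9), acc + 3, acc + h - 7)[h + 3] - 2.
Check whether 3*acc = store(store(a, c, e - 7), acc + 3, acc + h - 7)[h + 3] - 2 and n = 2 implies it.
Every state satisfying the precondition satisfies the weakest precondition: the implication holds.
Answer: valid


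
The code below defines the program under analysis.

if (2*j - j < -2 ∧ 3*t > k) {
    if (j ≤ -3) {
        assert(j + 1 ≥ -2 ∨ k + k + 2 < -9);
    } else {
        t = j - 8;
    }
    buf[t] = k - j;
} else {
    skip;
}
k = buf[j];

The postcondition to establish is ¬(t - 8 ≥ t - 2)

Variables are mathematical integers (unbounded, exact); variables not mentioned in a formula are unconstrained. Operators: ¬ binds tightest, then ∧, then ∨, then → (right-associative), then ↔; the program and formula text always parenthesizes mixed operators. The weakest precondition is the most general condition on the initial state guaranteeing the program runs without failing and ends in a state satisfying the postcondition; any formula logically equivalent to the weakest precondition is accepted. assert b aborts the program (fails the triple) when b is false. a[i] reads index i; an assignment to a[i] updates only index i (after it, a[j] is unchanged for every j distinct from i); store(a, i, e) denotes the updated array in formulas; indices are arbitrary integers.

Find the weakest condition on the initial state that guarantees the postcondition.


Working backward. After the program, the postcondition ¬(t - 8 ≥ t - 2) must hold; in canonical form it is true.
Before k := buf[j]: true
Then branch requires j ≤ -3 → (j ≥ -3 ∨ 2*k < -11); else branch requires true.
Before the if: (j < -2 ∧ 3*t > k) → (j ≤ -3 → (j ≥ -3 ∨ 2*k < -11))
Answer: WP = (j < -2 ∧ 3*t > k) → (j ≤ -3 → (j ≥ -3 ∨ 2*k < -11))


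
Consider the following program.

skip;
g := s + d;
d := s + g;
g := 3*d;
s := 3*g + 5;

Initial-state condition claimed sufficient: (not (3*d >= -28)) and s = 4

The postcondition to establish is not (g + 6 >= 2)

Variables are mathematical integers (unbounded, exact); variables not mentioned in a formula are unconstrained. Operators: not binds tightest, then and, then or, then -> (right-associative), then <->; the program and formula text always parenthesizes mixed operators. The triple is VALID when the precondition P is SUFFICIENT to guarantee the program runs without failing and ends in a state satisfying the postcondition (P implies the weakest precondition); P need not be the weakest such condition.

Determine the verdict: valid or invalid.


Working backward. After the program, the postcondition not (g + 6 >= 2) must hold; in canonical form it is not (g >= -4).
Before s := 3*g + 5: not (g >= -4)
Before g := 3*d: not (3*d >= -4)
Before d := s + g: not (3*g + 3*s >= -4)
Before g := s + d: not (3*d + 6*s >= -4)
Before skip: not (3*d + 6*s >= -4)
The weakest precondition is not (3*d + 6*s >= -4).
Check whether (not (3*d >= -28)) and s = 4 implies it.
Every state satisfying the precondition satisfies the weakest precondition: the implication holds.
Answer: valid


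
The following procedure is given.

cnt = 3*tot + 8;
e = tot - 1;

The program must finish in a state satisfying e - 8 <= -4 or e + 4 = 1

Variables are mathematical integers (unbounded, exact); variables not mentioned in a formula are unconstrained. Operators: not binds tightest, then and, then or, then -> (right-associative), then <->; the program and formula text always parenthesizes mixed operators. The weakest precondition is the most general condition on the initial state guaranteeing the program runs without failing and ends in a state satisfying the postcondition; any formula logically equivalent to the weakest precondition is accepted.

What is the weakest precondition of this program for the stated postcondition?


Working backward. After the program, the postcondition e - 8 <= -4 or e + 4 = 1 must hold; in canonical form it is e <= 4 or e = -3.
Before e := tot - 1: tot <= 5 or tot = -2
Before cnt := 3*tot + 8: tot <= 5 or tot = -2
Answer: WP = tot <= 5 or tot = -2


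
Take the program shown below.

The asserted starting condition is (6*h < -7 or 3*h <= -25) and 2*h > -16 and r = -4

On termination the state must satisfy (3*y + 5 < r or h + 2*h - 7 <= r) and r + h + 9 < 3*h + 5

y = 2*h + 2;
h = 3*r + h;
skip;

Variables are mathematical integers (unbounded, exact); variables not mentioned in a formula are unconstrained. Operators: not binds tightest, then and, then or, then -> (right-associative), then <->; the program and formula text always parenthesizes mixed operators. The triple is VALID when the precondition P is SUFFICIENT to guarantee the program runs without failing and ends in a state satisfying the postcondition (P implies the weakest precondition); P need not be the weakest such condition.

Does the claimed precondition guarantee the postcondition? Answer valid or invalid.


Working backward. After the program, the postcondition (3*y + 5 < r or h + 2*h - 7 <= r) and r + h + 9 < 3*h + 5 must hold; in canonical form it is (3*y < r - 5 or 3*h <= r + 7) and r < 2*h - 4.
Before skip: (3*y < r - 5 or 3*h <= r + 7) and r < 2*h - 4
Before h := 3*r + h: (3*y < r - 5 or 3*h + 8*r <= 7) and 2*h + 5*r > 4
Before y := 2*h + 2: (6*h < r - 11 or 3*h + 8*r <= 7) and 2*h + 5*r > 4
The weakest precondition is (6*h < r - 11 or 3*h + 8*r <= 7) and 2*h + 5*r > 4.
Check whether (6*h < -7 or 3*h <= -25) and 2*h > -16 and r = -4 implies it.
Countermodel: at the initial state h = -3, r = -4, the precondition holds but the weakest precondition fails.
Answer: invalid


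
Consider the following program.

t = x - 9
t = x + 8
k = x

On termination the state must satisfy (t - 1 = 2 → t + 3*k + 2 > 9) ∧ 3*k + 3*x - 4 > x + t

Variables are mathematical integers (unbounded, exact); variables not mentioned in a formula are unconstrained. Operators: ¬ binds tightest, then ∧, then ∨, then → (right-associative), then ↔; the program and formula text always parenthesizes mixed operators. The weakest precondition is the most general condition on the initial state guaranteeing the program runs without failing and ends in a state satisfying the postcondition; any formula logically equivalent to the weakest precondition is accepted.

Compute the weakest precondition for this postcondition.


Working backward. After the program, the postcondition (t - 1 = 2 → t + 3*k + 2 > 9) ∧ 3*k + 3*x - 4 > x + t must hold; in canonical form it is (t = 3 → 3*k + t > 7) ∧ 3*k + 2*x > t + 4.
Before k := x: (t = 3 → t + 3*x > 7) ∧ 5*x > t + 4
Before t := x + 8: (x = -5 → 4*x > -1) ∧ 4*x > 12
Before t := x - 9: (x = -5 → 4*x > -1) ∧ 4*x > 12
Answer: WP = (x = -5 → 4*x > -1) ∧ 4*x > 12


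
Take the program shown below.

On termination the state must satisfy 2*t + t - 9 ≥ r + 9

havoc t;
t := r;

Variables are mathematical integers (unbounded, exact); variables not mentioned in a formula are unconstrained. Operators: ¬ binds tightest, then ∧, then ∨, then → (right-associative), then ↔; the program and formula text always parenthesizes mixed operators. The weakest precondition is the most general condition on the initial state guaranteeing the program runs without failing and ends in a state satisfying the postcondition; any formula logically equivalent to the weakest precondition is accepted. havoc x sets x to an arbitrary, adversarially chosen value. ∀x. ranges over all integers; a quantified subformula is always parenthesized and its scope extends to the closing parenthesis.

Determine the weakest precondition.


Working backward. After the program, the postcondition 2*t + t - 9 ≥ r + 9 must hold; in canonical form it is 3*t ≥ r + 18.
Before t := r: 2*r ≥ 18
Before havoc t: 2*r ≥ 18
Answer: WP = 2*r ≥ 18


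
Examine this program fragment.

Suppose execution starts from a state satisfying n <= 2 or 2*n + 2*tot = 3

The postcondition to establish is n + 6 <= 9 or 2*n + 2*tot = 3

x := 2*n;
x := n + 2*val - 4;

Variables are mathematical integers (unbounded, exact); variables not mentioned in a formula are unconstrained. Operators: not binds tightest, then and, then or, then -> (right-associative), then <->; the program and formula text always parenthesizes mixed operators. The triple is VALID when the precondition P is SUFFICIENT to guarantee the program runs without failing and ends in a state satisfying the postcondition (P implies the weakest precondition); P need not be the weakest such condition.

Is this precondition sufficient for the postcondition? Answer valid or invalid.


Working backward. After the program, the postcondition n + 6 <= 9 or 2*n + 2*tot = 3 must hold; in canonical form it is n <= 3 or 2*n + 2*tot = 3.
Before x := n + 2*val - 4: n <= 3 or 2*n + 2*tot = 3
Before x := 2*n: n <= 3 or 2*n + 2*tot = 3
The weakest precondition is n <= 3 or 2*n + 2*tot = 3.
Check whether n <= 2 or 2*n + 2*tot = 3 implies it.
Every state satisfying the precondition satisfies the weakest precondition: the implication holds.
Answer: valid


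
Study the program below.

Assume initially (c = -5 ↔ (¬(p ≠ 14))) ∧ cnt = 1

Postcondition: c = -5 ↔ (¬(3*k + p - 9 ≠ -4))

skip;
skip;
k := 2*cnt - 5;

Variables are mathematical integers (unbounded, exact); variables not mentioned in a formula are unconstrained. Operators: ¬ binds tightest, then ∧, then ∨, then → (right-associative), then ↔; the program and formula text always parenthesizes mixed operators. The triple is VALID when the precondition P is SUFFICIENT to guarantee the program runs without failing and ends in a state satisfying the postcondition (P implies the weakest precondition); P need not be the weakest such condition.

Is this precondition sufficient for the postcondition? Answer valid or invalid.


Working backward. After the program, the postcondition c = -5 ↔ (¬(3*k + p - 9 ≠ -4)) must hold; in canonical form it is c = -5 ↔ (¬(3*k + p ≠ 5)).
Before k := 2*cnt - 5: c = -5 ↔ (¬(6*cnt + p ≠ 20))
Before skip: c = -5 ↔ (¬(6*cnt + p ≠ 20))
Before skip: c = -5 ↔ (¬(6*cnt + p ≠ 20))
The weakest precondition is c = -5 ↔ (¬(6*cnt + p ≠ 20)).
Check whether (c = -5 ↔ (¬(p ≠ 14))) ∧ cnt = 1 implies it.
Every state satisfying the precondition satisfies the weakest precondition: the implication holds.
Answer: valid


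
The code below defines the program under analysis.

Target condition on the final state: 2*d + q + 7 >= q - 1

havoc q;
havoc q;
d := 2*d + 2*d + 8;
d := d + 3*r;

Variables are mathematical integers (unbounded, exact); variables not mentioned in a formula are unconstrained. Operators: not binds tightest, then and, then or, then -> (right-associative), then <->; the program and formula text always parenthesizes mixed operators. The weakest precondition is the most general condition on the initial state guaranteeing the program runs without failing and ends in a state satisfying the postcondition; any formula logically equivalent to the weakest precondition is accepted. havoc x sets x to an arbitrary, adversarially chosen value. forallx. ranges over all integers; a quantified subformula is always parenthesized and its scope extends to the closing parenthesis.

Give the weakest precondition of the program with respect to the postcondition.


Working backward. After the program, the postcondition 2*d + q + 7 >= q - 1 must hold; in canonical form it is 2*d >= -8.
Before d := d + 3*r: 2*d + 6*r >= -8
Before d := 2*d + 2*d + 8: 8*d + 6*r >= -24
Before havoc q: 8*d + 6*r >= -24
Before havoc q: 8*d + 6*r >= -24
Answer: WP = 8*d + 6*r >= -24


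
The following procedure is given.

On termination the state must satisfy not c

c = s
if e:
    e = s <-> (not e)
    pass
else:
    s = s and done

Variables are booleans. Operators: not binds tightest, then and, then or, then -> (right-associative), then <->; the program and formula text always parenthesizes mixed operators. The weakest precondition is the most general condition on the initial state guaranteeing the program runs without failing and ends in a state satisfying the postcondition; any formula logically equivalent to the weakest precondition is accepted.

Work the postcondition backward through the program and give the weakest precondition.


Working backward. After the program, not c must hold.
Then branch requires not c; else branch requires not c.
Before the if: (e -> (not c)) and ((not e) -> (not c))
Before c := s: (e -> (not s)) and ((not e) -> (not s))
Answer: WP = (e -> (not s)) and ((not e) -> (not s))
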